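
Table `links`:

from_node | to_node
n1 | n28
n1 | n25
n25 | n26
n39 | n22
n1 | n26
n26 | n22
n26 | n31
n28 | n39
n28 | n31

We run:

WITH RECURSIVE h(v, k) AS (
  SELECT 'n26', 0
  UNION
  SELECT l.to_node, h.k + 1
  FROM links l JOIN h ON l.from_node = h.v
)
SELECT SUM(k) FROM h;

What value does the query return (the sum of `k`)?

Base: (n26, k=0).
Iteration 1: edges from {n26} -> (n22, k=1), (n31, k=1).
Iteration 2: no outgoing edges from {n22,n31}; recursion stops.
SUM(k) = 0 + 1 + 1 = 2.

2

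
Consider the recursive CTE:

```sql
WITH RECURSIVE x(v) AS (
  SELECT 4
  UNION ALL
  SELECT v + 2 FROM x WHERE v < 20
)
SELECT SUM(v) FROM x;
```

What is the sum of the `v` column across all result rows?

Base: v=4.
Iteration 1: 4 < 20 holds -> v = 4 + 2 = 6.
Iteration 2: 6 < 20 holds -> v = 6 + 2 = 8.
Iteration 3: 8 < 20 holds -> v = 8 + 2 = 10.
Iteration 4: 10 < 20 holds -> v = 10 + 2 = 12.
Iteration 5: 12 < 20 holds -> v = 12 + 2 = 14.
Iteration 6: 14 < 20 holds -> v = 14 + 2 = 16.
Iteration 7: 16 < 20 holds -> v = 16 + 2 = 18.
Iteration 8: 18 < 20 holds -> v = 18 + 2 = 20.
Iteration 9: 20 < 20 fails; recursion stops.
SUM(v) = 4 + 6 + 8 + 10 + 12 + 14 + 16 + 18 + 20 = 108.

108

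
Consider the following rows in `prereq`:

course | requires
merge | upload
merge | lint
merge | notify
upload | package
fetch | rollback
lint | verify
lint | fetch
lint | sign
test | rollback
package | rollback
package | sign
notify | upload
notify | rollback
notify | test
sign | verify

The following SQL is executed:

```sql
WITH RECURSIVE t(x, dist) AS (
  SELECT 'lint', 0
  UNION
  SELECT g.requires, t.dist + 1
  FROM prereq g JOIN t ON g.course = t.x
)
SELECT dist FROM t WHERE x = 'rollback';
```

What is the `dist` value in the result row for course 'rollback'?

2

Base: (lint, dist=0).
Iteration 1: edges from {lint} -> (fetch, dist=1), (sign, dist=1), (verify, dist=1).
Iteration 2: edges from {fetch,sign,verify} -> (rollback, dist=2), (verify, dist=2).
Iteration 3: no outgoing edges from {rollback,verify}; recursion stops.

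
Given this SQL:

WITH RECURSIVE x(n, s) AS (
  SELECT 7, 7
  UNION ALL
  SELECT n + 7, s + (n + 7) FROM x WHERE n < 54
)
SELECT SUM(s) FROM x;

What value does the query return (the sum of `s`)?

840

Base: n=7, s=7.
Iteration 1: 7 < 54 holds -> n = 7 + 7 = 14, s = 7 + 14 = 21.
Iteration 2: 14 < 54 holds -> n = 14 + 7 = 21, s = 21 + 21 = 42.
Iteration 3: 21 < 54 holds -> n = 21 + 7 = 28, s = 42 + 28 = 70.
Iteration 4: 28 < 54 holds -> n = 28 + 7 = 35, s = 70 + 35 = 105.
Iteration 5: 35 < 54 holds -> n = 35 + 7 = 42, s = 105 + 42 = 147.
Iteration 6: 42 < 54 holds -> n = 42 + 7 = 49, s = 147 + 49 = 196.
Iteration 7: 49 < 54 holds -> n = 49 + 7 = 56, s = 196 + 56 = 252.
Iteration 8: 56 < 54 fails; recursion stops.
SUM(s) = 7 + 21 + 42 + 70 + 105 + 147 + 196 + 252 = 840.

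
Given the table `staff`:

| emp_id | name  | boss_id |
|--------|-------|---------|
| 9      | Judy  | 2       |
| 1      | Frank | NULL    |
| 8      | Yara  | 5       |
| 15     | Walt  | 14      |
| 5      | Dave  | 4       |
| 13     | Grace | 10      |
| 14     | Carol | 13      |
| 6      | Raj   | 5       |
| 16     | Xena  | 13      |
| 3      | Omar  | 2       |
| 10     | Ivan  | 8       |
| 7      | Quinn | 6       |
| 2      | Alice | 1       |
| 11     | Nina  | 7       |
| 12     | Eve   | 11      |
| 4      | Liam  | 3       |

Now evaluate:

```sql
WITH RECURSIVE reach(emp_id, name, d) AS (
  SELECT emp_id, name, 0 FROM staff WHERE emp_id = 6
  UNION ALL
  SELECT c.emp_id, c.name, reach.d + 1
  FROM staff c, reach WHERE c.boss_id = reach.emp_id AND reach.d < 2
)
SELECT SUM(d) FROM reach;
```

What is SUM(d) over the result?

Base: emp_id=6 (Raj) at d 0.
Iteration 1: rows with boss_id in {6} -> Quinn (id 7, d 1).
Iteration 2: rows with boss_id in {7} -> Nina (id 11, d 2).
Iteration 3: d < 2 fails for all current rows; recursion stops.
SUM(d) = 0 + 1 + 2 = 3.

3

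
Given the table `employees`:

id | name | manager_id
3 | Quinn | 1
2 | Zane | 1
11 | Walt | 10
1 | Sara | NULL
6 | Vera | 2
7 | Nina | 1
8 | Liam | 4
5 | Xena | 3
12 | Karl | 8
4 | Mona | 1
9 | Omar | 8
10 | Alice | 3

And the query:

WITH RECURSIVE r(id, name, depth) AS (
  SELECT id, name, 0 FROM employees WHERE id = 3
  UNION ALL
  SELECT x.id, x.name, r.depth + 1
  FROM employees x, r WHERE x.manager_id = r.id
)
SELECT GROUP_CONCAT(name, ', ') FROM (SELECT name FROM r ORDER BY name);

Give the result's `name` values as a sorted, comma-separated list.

Base: id=3 (Quinn) at depth 0.
Iteration 1: rows with manager_id in {3} -> Xena (id 5, depth 1), Alice (id 10, depth 1).
Iteration 2: rows with manager_id in {5,10} -> Walt (id 11, depth 2).
Iteration 3: no rows with manager_id in {11}; recursion stops.

Alice, Quinn, Walt, Xena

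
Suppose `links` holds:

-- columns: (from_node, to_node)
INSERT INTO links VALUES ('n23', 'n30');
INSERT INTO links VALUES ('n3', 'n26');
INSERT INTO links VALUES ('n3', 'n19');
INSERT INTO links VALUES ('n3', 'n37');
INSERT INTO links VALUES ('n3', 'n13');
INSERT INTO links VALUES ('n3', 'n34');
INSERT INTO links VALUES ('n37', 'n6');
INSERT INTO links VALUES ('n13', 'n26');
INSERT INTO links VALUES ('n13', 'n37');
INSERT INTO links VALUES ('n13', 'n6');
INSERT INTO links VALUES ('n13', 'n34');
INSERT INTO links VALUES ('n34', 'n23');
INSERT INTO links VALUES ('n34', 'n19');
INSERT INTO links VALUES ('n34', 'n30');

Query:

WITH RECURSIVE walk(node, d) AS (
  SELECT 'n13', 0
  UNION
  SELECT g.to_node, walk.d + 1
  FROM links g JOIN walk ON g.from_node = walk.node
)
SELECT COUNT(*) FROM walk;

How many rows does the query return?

10

Base: (n13, d=0).
Iteration 1: edges from {n13} -> (n26, d=1), (n34, d=1), (n37, d=1), (n6, d=1).
Iteration 2: edges from {n26,n34,n37,n6} -> (n19, d=2), (n23, d=2), (n30, d=2), (n6, d=2).
Iteration 3: edges from {n19,n23,n30,n6} -> (n30, d=3).
Iteration 4: no outgoing edges from {n30}; recursion stops.
Total rows emitted: 10.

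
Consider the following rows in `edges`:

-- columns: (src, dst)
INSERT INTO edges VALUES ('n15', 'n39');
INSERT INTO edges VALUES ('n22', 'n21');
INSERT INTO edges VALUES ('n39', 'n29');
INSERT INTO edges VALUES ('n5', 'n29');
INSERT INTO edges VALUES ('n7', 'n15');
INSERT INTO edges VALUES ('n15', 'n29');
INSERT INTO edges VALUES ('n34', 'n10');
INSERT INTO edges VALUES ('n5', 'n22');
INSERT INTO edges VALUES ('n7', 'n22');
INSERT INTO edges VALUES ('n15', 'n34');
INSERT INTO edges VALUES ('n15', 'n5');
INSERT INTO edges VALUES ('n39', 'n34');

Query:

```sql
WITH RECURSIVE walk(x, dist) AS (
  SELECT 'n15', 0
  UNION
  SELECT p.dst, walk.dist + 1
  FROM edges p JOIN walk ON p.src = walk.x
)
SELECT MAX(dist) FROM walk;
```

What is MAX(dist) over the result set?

3

Base: (n15, dist=0).
Iteration 1: edges from {n15} -> (n29, dist=1), (n34, dist=1), (n39, dist=1), (n5, dist=1).
Iteration 2: edges from {n29,n34,n39,n5} -> (n10, dist=2), (n22, dist=2), (n29, dist=2), (n34, dist=2). [UNION drops 1 duplicate row(s)]
Iteration 3: edges from {n10,n22,n29,n34} -> (n10, dist=3), (n21, dist=3).
Iteration 4: no outgoing edges from {n10,n21}; recursion stops.
dist values: 0, 1, 1, 1, 1, 2, 2, 2, 2, 3, 3; the maximum is 3.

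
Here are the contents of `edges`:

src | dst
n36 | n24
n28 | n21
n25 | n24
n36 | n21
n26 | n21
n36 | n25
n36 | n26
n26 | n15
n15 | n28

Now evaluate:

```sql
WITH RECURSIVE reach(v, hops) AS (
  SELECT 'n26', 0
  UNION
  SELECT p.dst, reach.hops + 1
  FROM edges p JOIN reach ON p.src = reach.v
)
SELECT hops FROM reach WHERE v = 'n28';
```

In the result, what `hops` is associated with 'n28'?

Base: (n26, hops=0).
Iteration 1: edges from {n26} -> (n15, hops=1), (n21, hops=1).
Iteration 2: edges from {n15,n21} -> (n28, hops=2).
Iteration 3: edges from {n28} -> (n21, hops=3).
Iteration 4: no outgoing edges from {n21}; recursion stops.

2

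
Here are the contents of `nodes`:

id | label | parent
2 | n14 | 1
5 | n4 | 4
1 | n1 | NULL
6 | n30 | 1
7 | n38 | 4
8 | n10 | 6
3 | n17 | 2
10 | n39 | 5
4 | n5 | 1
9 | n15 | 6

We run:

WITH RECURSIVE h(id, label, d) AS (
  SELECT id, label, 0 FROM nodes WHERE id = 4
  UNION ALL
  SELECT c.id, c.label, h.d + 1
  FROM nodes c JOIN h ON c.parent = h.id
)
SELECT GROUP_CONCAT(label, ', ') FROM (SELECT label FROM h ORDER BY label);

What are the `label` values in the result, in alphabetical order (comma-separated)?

n38, n39, n4, n5

Base: id=4 (n5) at d 0.
Iteration 1: rows with parent in {4} -> n4 (id 5, d 1), n38 (id 7, d 1).
Iteration 2: rows with parent in {5,7} -> n39 (id 10, d 2).
Iteration 3: no rows with parent in {10}; recursion stops.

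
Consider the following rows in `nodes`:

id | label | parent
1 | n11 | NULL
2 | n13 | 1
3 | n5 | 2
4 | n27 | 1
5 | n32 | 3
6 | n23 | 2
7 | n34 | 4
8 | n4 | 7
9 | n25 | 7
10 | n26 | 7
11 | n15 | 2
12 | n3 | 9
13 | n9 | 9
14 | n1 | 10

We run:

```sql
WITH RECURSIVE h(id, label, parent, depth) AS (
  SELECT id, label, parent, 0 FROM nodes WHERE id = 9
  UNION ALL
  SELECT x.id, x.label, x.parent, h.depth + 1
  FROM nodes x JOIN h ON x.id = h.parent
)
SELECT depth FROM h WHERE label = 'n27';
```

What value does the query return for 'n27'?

2

Base: id=9 (n25), parent=7, depth 0.
Iteration 1: join on id=7 -> n34 (id 7, parent=4, depth 1).
Iteration 2: join on id=4 -> n27 (id 4, parent=1, depth 2).
Iteration 3: join on id=1 -> n11 (id 1, parent=NULL, depth 3).
Iteration 4: parent is NULL; no match; recursion stops.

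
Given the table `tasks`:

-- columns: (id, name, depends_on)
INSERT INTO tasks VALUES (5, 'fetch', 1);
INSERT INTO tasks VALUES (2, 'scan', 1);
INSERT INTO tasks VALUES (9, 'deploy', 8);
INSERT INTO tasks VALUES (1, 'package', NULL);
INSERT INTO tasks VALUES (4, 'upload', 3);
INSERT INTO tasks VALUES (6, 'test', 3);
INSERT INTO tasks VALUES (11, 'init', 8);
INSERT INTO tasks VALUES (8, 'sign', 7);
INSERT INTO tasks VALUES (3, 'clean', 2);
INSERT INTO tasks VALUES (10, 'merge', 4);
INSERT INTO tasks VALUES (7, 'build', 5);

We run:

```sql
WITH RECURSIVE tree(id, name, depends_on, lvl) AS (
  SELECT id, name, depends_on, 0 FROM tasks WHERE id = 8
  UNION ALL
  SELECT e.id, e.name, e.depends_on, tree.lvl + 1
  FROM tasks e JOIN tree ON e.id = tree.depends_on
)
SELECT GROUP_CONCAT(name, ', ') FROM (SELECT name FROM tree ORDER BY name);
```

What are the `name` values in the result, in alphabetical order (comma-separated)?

Base: id=8 (sign), depends_on=7, lvl 0.
Iteration 1: join on id=7 -> build (id 7, depends_on=5, lvl 1).
Iteration 2: join on id=5 -> fetch (id 5, depends_on=1, lvl 2).
Iteration 3: join on id=1 -> package (id 1, depends_on=NULL, lvl 3).
Iteration 4: depends_on is NULL; no match; recursion stops.

build, fetch, package, sign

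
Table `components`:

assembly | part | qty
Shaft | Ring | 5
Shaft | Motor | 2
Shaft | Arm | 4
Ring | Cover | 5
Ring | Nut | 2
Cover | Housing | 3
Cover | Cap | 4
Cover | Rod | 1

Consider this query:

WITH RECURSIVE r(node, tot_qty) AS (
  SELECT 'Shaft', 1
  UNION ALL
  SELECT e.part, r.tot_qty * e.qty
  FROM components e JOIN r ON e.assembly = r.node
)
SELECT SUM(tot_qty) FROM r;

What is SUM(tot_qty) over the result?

247

Base: (Shaft, tot_qty=1).
Iteration 1: components of {Shaft} -> Arm = 1*4 = 4, Motor = 1*2 = 2, Ring = 1*5 = 5.
Iteration 2: components of {Arm,Motor,Ring} -> Cover = 5*5 = 25, Nut = 5*2 = 10.
Iteration 3: components of {Cover,Nut} -> Cap = 25*4 = 100, Housing = 25*3 = 75, Rod = 25*1 = 25.
Iteration 4: no further components; recursion stops.
SUM(tot_qty) = 1 + 5 + 2 + 4 + 25 + 10 + 75 + 100 + 25 = 247.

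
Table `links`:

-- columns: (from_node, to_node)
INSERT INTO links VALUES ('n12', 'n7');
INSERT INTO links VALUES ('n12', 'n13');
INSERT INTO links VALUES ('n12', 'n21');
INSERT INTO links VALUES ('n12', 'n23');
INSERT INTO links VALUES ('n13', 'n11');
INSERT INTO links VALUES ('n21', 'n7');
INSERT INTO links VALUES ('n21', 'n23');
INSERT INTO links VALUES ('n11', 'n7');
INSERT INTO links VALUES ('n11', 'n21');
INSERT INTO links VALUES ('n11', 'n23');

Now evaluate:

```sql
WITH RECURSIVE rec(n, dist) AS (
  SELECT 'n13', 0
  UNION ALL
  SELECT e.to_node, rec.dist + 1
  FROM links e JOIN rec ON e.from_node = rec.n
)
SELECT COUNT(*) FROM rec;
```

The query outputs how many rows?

7

Base: (n13, dist=0).
Iteration 1: edges from {n13} -> (n11, dist=1).
Iteration 2: edges from {n11} -> (n21, dist=2), (n23, dist=2), (n7, dist=2).
Iteration 3: edges from {n21,n23,n7} -> (n23, dist=3), (n7, dist=3).
Iteration 4: no outgoing edges from {n23,n7}; recursion stops.
Total rows emitted: 7.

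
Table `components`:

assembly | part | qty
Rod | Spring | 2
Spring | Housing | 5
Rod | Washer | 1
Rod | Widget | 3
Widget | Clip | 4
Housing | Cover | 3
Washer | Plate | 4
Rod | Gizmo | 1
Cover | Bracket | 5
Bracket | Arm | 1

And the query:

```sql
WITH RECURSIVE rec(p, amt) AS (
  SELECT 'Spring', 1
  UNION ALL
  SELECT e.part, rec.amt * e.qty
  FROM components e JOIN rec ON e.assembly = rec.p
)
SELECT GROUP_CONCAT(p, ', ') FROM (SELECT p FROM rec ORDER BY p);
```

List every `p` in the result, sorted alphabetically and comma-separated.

Arm, Bracket, Cover, Housing, Spring

Base: (Spring, amt=1).
Iteration 1: components of {Spring} -> Housing = 1*5 = 5.
Iteration 2: components of {Housing} -> Cover = 5*3 = 15.
Iteration 3: components of {Cover} -> Bracket = 15*5 = 75.
Iteration 4: components of {Bracket} -> Arm = 75*1 = 75.
Iteration 5: no further components; recursion stops.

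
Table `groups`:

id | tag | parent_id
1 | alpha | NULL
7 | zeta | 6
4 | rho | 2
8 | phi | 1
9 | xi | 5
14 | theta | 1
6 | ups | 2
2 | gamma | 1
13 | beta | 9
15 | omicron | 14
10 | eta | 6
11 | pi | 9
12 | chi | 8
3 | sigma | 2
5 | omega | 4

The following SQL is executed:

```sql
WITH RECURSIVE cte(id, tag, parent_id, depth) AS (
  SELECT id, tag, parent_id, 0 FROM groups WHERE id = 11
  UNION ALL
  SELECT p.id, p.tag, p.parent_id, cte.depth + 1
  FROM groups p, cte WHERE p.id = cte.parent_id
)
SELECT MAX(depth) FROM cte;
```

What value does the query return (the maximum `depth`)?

5

Base: id=11 (pi), parent_id=9, depth 0.
Iteration 1: join on id=9 -> xi (id 9, parent_id=5, depth 1).
Iteration 2: join on id=5 -> omega (id 5, parent_id=4, depth 2).
Iteration 3: join on id=4 -> rho (id 4, parent_id=2, depth 3).
Iteration 4: join on id=2 -> gamma (id 2, parent_id=1, depth 4).
Iteration 5: join on id=1 -> alpha (id 1, parent_id=NULL, depth 5).
Iteration 6: parent_id is NULL; no match; recursion stops.
depth values: 0, 1, 2, 3, 4, 5; the maximum is 5.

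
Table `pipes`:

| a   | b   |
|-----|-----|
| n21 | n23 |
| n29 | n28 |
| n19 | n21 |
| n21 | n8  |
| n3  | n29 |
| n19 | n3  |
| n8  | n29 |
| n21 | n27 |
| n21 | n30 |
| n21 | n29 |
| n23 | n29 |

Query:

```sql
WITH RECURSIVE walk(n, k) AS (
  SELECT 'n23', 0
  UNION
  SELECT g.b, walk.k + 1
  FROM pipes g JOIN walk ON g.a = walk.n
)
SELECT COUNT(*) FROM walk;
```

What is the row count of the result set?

Base: (n23, k=0).
Iteration 1: edges from {n23} -> (n29, k=1).
Iteration 2: edges from {n29} -> (n28, k=2).
Iteration 3: no outgoing edges from {n28}; recursion stops.
Total rows emitted: 3.

3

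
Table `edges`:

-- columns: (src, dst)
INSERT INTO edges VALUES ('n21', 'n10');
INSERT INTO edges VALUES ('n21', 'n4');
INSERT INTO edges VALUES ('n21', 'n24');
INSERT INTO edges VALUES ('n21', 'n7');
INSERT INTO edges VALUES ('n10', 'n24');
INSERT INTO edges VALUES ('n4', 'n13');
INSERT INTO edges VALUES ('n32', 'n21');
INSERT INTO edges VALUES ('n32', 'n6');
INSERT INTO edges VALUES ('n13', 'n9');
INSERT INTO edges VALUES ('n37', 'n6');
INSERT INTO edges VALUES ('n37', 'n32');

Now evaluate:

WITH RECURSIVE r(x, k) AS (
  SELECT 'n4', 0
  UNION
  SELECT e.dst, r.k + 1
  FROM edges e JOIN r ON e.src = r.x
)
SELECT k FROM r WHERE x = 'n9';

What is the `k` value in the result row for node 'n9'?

2

Base: (n4, k=0).
Iteration 1: edges from {n4} -> (n13, k=1).
Iteration 2: edges from {n13} -> (n9, k=2).
Iteration 3: no outgoing edges from {n9}; recursion stops.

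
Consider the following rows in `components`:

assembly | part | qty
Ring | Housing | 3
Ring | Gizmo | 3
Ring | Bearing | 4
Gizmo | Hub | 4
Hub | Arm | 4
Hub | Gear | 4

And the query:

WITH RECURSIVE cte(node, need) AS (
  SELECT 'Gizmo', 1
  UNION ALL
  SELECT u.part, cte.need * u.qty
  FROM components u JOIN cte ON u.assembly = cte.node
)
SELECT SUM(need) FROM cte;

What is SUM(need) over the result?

37

Base: (Gizmo, need=1).
Iteration 1: components of {Gizmo} -> Hub = 1*4 = 4.
Iteration 2: components of {Hub} -> Arm = 4*4 = 16, Gear = 4*4 = 16.
Iteration 3: no further components; recursion stops.
SUM(need) = 1 + 4 + 16 + 16 = 37.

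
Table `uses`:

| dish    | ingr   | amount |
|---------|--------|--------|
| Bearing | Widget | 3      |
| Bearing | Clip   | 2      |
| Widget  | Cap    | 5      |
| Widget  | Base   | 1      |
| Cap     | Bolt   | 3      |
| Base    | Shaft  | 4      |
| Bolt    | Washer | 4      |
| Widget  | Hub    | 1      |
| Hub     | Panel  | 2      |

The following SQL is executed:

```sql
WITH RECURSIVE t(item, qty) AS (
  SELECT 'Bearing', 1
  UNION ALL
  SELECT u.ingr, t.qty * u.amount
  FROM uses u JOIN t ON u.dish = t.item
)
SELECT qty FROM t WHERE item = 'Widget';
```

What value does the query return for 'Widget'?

3

Base: (Bearing, qty=1).
Iteration 1: components of {Bearing} -> Clip = 1*2 = 2, Widget = 1*3 = 3.
Iteration 2: components of {Clip,Widget} -> Base = 3*1 = 3, Cap = 3*5 = 15, Hub = 3*1 = 3.
Iteration 3: components of {Base,Cap,Hub} -> Bolt = 15*3 = 45, Panel = 3*2 = 6, Shaft = 3*4 = 12.
Iteration 4: components of {Bolt,Panel,Shaft} -> Washer = 45*4 = 180.
Iteration 5: no further components; recursion stops.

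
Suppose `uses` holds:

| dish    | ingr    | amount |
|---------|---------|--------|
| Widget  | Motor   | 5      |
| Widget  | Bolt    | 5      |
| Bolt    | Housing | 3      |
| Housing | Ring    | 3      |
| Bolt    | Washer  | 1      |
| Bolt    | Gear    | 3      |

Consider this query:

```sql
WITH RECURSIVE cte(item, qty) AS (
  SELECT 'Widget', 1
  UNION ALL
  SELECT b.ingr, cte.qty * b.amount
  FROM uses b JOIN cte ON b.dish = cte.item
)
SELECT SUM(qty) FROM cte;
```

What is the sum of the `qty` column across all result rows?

91

Base: (Widget, qty=1).
Iteration 1: components of {Widget} -> Bolt = 1*5 = 5, Motor = 1*5 = 5.
Iteration 2: components of {Bolt,Motor} -> Gear = 5*3 = 15, Housing = 5*3 = 15, Washer = 5*1 = 5.
Iteration 3: components of {Gear,Housing,Washer} -> Ring = 15*3 = 45.
Iteration 4: no further components; recursion stops.
SUM(qty) = 1 + 5 + 5 + 15 + 5 + 15 + 45 = 91.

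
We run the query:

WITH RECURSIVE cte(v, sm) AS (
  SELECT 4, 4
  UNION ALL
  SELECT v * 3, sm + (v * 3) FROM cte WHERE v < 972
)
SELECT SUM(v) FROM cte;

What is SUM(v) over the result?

1456

Base: v=4, sm=4.
Iteration 1: 4 < 972 holds -> v = 4 * 3 = 12, sm = 4 + 12 = 16.
Iteration 2: 12 < 972 holds -> v = 12 * 3 = 36, sm = 16 + 36 = 52.
Iteration 3: 36 < 972 holds -> v = 36 * 3 = 108, sm = 52 + 108 = 160.
Iteration 4: 108 < 972 holds -> v = 108 * 3 = 324, sm = 160 + 324 = 484.
Iteration 5: 324 < 972 holds -> v = 324 * 3 = 972, sm = 484 + 972 = 1456.
Iteration 6: 972 < 972 fails; recursion stops.
SUM(v) = 4 + 12 + 36 + 108 + 324 + 972 = 1456.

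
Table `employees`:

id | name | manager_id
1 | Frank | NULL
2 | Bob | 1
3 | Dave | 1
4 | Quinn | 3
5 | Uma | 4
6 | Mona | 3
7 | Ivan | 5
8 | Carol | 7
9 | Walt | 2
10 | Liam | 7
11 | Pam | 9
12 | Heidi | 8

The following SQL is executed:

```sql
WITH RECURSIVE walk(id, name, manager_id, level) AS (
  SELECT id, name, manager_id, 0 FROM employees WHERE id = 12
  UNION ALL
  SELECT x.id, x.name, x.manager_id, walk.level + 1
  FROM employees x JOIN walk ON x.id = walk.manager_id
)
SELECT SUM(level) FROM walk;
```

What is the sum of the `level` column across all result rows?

Base: id=12 (Heidi), manager_id=8, level 0.
Iteration 1: join on id=8 -> Carol (id 8, manager_id=7, level 1).
Iteration 2: join on id=7 -> Ivan (id 7, manager_id=5, level 2).
Iteration 3: join on id=5 -> Uma (id 5, manager_id=4, level 3).
Iteration 4: join on id=4 -> Quinn (id 4, manager_id=3, level 4).
Iteration 5: join on id=3 -> Dave (id 3, manager_id=1, level 5).
Iteration 6: join on id=1 -> Frank (id 1, manager_id=NULL, level 6).
Iteration 7: manager_id is NULL; no match; recursion stops.
SUM(level) = 0 + 1 + 2 + 3 + 4 + 5 + 6 = 21.

21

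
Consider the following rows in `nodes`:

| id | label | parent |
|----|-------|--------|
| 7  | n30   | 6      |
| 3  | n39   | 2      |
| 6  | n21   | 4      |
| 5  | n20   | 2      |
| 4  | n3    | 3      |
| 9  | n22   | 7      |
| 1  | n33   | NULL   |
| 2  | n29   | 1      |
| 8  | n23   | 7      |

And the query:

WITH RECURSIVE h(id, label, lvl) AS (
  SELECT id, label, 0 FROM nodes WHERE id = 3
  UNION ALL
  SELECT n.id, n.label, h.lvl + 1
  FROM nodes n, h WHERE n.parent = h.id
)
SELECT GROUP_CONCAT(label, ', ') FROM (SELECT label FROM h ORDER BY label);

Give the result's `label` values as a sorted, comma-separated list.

Base: id=3 (n39) at lvl 0.
Iteration 1: rows with parent in {3} -> n3 (id 4, lvl 1).
Iteration 2: rows with parent in {4} -> n21 (id 6, lvl 2).
Iteration 3: rows with parent in {6} -> n30 (id 7, lvl 3).
Iteration 4: rows with parent in {7} -> n23 (id 8, lvl 4), n22 (id 9, lvl 4).
Iteration 5: no rows with parent in {8,9}; recursion stops.

n21, n22, n23, n3, n30, n39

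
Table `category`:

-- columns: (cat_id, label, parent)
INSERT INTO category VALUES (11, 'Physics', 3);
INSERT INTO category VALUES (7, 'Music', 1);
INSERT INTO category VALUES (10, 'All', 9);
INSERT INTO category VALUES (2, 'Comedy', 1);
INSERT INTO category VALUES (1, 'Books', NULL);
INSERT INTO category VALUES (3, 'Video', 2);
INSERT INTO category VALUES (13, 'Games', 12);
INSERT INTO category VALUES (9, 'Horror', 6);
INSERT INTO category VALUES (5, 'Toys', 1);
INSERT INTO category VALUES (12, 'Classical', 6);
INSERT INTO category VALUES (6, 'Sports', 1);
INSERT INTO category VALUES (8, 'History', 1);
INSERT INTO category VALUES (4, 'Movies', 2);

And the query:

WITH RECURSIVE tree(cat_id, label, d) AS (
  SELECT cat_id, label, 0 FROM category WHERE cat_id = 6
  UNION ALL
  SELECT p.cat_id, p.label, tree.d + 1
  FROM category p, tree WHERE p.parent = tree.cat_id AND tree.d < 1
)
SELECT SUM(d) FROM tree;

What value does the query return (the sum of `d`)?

2

Base: cat_id=6 (Sports) at d 0.
Iteration 1: rows with parent in {6} -> Horror (id 9, d 1), Classical (id 12, d 1).
Iteration 2: d < 1 fails for all current rows; recursion stops.
SUM(d) = 0 + 1 + 1 = 2.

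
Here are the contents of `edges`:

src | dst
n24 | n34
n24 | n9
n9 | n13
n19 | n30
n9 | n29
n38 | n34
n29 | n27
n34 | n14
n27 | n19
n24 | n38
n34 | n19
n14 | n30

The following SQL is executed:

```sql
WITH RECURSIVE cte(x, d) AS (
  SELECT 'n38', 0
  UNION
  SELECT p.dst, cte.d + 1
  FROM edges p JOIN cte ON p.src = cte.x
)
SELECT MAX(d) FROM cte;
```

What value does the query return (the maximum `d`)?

Base: (n38, d=0).
Iteration 1: edges from {n38} -> (n34, d=1).
Iteration 2: edges from {n34} -> (n14, d=2), (n19, d=2).
Iteration 3: edges from {n14,n19} -> (n30, d=3). [UNION drops 1 duplicate row(s)]
Iteration 4: no outgoing edges from {n30}; recursion stops.
d values: 0, 1, 2, 2, 3; the maximum is 3.

3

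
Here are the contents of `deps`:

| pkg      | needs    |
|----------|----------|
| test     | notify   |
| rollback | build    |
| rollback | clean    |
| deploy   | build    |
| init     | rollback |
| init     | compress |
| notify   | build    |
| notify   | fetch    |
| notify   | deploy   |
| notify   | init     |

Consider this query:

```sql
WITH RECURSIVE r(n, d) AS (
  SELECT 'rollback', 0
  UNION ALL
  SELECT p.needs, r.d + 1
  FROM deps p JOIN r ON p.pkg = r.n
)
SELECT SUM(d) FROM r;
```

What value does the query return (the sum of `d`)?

2

Base: (rollback, d=0).
Iteration 1: edges from {rollback} -> (build, d=1), (clean, d=1).
Iteration 2: no outgoing edges from {build,clean}; recursion stops.
SUM(d) = 0 + 1 + 1 = 2.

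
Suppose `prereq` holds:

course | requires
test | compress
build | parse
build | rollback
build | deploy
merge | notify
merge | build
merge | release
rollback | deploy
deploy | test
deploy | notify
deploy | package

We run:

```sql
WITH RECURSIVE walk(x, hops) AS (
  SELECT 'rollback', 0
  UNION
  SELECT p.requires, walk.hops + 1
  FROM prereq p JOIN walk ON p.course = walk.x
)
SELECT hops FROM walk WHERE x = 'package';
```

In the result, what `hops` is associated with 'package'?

Base: (rollback, hops=0).
Iteration 1: edges from {rollback} -> (deploy, hops=1).
Iteration 2: edges from {deploy} -> (notify, hops=2), (package, hops=2), (test, hops=2).
Iteration 3: edges from {notify,package,test} -> (compress, hops=3).
Iteration 4: no outgoing edges from {compress}; recursion stops.

2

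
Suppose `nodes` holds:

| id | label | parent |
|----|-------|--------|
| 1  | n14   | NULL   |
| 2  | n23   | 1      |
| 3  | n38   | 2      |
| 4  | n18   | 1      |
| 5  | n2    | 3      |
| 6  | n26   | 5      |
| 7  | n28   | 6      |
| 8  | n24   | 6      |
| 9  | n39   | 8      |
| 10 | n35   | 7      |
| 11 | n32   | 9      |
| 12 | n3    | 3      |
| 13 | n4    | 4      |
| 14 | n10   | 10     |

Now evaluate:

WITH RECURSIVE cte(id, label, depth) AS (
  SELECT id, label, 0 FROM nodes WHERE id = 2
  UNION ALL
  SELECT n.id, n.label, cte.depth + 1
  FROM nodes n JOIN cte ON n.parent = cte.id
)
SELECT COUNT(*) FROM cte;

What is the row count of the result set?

Base: id=2 (n23) at depth 0.
Iteration 1: rows with parent in {2} -> n38 (id 3, depth 1).
Iteration 2: rows with parent in {3} -> n2 (id 5, depth 2), n3 (id 12, depth 2).
Iteration 3: rows with parent in {5,12} -> n26 (id 6, depth 3).
Iteration 4: rows with parent in {6} -> n28 (id 7, depth 4), n24 (id 8, depth 4).
Iteration 5: rows with parent in {7,8} -> n39 (id 9, depth 5), n35 (id 10, depth 5).
Iteration 6: rows with parent in {9,10} -> n32 (id 11, depth 6), n10 (id 14, depth 6).
Iteration 7: no rows with parent in {11,14}; recursion stops.
Total rows emitted: 11.

11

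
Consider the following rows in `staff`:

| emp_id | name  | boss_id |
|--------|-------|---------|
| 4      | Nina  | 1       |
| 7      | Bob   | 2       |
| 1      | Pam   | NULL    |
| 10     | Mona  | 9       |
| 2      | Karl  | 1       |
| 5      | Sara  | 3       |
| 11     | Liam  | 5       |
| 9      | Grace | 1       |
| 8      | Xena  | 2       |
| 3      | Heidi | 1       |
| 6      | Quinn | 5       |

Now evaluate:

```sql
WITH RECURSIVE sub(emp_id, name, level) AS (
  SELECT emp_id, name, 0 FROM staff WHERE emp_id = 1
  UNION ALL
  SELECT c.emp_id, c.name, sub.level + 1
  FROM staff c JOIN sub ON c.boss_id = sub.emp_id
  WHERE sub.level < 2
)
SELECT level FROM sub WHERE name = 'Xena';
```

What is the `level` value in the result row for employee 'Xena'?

2

Base: emp_id=1 (Pam) at level 0.
Iteration 1: rows with boss_id in {1} -> Karl (id 2, level 1), Heidi (id 3, level 1), Nina (id 4, level 1), Grace (id 9, level 1).
Iteration 2: rows with boss_id in {2,3,4,9} -> Sara (id 5, level 2), Bob (id 7, level 2), Xena (id 8, level 2), Mona (id 10, level 2).
Iteration 3: level < 2 fails for all current rows; recursion stops.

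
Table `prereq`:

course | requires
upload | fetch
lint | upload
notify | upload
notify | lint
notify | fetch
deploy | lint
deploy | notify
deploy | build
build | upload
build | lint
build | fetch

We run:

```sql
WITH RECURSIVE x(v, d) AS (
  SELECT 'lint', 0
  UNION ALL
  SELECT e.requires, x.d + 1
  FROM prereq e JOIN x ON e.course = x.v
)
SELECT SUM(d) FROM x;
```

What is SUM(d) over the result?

3

Base: (lint, d=0).
Iteration 1: edges from {lint} -> (upload, d=1).
Iteration 2: edges from {upload} -> (fetch, d=2).
Iteration 3: no outgoing edges from {fetch}; recursion stops.
SUM(d) = 0 + 1 + 2 = 3.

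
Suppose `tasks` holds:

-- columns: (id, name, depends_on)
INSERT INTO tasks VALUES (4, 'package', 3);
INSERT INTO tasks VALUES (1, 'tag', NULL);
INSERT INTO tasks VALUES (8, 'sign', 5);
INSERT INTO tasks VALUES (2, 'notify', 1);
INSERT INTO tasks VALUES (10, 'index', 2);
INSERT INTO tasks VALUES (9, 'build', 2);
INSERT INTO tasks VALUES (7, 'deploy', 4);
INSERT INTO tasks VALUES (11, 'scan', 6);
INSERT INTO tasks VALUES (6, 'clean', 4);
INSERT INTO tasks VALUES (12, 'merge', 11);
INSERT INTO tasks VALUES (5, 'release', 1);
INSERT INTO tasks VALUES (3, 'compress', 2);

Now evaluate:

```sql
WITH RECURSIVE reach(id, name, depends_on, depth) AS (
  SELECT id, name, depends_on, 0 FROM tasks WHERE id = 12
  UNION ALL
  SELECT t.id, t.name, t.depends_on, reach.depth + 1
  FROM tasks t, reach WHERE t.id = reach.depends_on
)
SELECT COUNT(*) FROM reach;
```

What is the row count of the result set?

Base: id=12 (merge), depends_on=11, depth 0.
Iteration 1: join on id=11 -> scan (id 11, depends_on=6, depth 1).
Iteration 2: join on id=6 -> clean (id 6, depends_on=4, depth 2).
Iteration 3: join on id=4 -> package (id 4, depends_on=3, depth 3).
Iteration 4: join on id=3 -> compress (id 3, depends_on=2, depth 4).
Iteration 5: join on id=2 -> notify (id 2, depends_on=1, depth 5).
Iteration 6: join on id=1 -> tag (id 1, depends_on=NULL, depth 6).
Iteration 7: depends_on is NULL; no match; recursion stops.
Total rows emitted: 7.

7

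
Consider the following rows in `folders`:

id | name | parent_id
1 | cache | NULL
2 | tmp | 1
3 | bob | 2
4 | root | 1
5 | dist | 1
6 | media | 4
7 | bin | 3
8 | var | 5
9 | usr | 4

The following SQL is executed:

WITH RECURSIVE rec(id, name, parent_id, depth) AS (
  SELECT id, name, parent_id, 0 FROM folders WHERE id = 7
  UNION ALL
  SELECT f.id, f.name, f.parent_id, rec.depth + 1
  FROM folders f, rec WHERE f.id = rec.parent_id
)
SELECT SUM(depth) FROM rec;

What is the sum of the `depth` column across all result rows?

6

Base: id=7 (bin), parent_id=3, depth 0.
Iteration 1: join on id=3 -> bob (id 3, parent_id=2, depth 1).
Iteration 2: join on id=2 -> tmp (id 2, parent_id=1, depth 2).
Iteration 3: join on id=1 -> cache (id 1, parent_id=NULL, depth 3).
Iteration 4: parent_id is NULL; no match; recursion stops.
SUM(depth) = 0 + 1 + 2 + 3 = 6.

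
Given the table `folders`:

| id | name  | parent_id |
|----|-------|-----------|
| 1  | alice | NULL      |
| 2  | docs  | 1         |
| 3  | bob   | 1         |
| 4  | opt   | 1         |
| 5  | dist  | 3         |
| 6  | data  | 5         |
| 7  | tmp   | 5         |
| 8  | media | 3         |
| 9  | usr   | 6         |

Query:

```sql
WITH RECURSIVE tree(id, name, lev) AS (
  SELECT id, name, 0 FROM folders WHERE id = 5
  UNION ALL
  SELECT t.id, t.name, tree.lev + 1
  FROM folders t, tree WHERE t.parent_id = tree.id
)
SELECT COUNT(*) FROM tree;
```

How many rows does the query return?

Base: id=5 (dist) at lev 0.
Iteration 1: rows with parent_id in {5} -> data (id 6, lev 1), tmp (id 7, lev 1).
Iteration 2: rows with parent_id in {6,7} -> usr (id 9, lev 2).
Iteration 3: no rows with parent_id in {9}; recursion stops.
Total rows emitted: 4.

4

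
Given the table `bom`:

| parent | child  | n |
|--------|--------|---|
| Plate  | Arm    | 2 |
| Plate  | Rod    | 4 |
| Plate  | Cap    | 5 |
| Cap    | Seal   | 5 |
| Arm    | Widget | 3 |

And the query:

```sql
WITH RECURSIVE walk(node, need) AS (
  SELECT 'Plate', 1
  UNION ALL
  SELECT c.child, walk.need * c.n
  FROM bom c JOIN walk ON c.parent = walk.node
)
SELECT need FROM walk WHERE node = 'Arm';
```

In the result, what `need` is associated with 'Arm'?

Base: (Plate, need=1).
Iteration 1: components of {Plate} -> Arm = 1*2 = 2, Cap = 1*5 = 5, Rod = 1*4 = 4.
Iteration 2: components of {Arm,Cap,Rod} -> Seal = 5*5 = 25, Widget = 2*3 = 6.
Iteration 3: no further components; recursion stops.

2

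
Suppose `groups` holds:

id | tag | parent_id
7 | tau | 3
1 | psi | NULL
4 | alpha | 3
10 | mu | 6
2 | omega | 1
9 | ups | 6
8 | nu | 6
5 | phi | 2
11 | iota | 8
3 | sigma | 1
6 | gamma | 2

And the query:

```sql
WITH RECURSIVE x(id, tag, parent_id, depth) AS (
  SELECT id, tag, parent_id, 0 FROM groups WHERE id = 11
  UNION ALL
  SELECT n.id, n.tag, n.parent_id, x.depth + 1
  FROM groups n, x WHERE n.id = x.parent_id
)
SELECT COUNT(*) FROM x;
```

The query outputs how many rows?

5

Base: id=11 (iota), parent_id=8, depth 0.
Iteration 1: join on id=8 -> nu (id 8, parent_id=6, depth 1).
Iteration 2: join on id=6 -> gamma (id 6, parent_id=2, depth 2).
Iteration 3: join on id=2 -> omega (id 2, parent_id=1, depth 3).
Iteration 4: join on id=1 -> psi (id 1, parent_id=NULL, depth 4).
Iteration 5: parent_id is NULL; no match; recursion stops.
Total rows emitted: 5.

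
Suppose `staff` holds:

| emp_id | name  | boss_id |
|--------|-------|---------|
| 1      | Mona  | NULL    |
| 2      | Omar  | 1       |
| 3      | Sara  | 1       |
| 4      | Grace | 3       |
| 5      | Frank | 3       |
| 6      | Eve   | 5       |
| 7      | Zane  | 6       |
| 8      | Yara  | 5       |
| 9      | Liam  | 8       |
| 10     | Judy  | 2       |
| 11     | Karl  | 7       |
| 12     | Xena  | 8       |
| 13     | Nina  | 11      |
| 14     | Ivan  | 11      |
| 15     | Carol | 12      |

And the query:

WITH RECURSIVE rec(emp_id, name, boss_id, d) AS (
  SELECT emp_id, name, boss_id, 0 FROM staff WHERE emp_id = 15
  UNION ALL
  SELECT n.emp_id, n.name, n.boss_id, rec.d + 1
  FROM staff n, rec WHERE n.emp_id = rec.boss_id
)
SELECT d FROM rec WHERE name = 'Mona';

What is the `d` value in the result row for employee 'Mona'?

Base: emp_id=15 (Carol), boss_id=12, d 0.
Iteration 1: join on emp_id=12 -> Xena (id 12, boss_id=8, d 1).
Iteration 2: join on emp_id=8 -> Yara (id 8, boss_id=5, d 2).
Iteration 3: join on emp_id=5 -> Frank (id 5, boss_id=3, d 3).
Iteration 4: join on emp_id=3 -> Sara (id 3, boss_id=1, d 4).
Iteration 5: join on emp_id=1 -> Mona (id 1, boss_id=NULL, d 5).
Iteration 6: boss_id is NULL; no match; recursion stops.

5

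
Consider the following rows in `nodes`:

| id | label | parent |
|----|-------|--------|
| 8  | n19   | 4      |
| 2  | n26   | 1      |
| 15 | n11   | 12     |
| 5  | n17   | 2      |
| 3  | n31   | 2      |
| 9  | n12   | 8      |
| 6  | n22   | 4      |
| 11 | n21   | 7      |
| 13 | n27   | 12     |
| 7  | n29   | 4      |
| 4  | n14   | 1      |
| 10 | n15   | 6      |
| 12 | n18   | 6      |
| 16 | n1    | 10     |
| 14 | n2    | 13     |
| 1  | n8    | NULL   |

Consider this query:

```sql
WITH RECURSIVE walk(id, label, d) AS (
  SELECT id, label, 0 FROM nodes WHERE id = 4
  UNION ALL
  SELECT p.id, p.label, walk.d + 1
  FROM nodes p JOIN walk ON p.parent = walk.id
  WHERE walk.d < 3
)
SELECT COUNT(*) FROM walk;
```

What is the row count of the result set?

11

Base: id=4 (n14) at d 0.
Iteration 1: rows with parent in {4} -> n22 (id 6, d 1), n29 (id 7, d 1), n19 (id 8, d 1).
Iteration 2: rows with parent in {6,7,8} -> n12 (id 9, d 2), n15 (id 10, d 2), n21 (id 11, d 2), n18 (id 12, d 2).
Iteration 3: rows with parent in {9,10,11,12} -> n27 (id 13, d 3), n11 (id 15, d 3), n1 (id 16, d 3).
Iteration 4: d < 3 fails for all current rows; recursion stops.
Total rows emitted: 11.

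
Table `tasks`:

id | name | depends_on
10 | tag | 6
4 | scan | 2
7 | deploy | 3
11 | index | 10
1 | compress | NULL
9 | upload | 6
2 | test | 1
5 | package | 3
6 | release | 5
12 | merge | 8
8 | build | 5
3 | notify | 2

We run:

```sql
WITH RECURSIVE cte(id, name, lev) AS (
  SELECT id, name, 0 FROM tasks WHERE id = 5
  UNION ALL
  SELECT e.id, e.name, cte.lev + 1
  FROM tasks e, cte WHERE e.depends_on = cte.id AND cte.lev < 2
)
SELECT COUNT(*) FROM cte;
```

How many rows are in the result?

Base: id=5 (package) at lev 0.
Iteration 1: rows with depends_on in {5} -> release (id 6, lev 1), build (id 8, lev 1).
Iteration 2: rows with depends_on in {6,8} -> upload (id 9, lev 2), tag (id 10, lev 2), merge (id 12, lev 2).
Iteration 3: lev < 2 fails for all current rows; recursion stops.
Total rows emitted: 6.

6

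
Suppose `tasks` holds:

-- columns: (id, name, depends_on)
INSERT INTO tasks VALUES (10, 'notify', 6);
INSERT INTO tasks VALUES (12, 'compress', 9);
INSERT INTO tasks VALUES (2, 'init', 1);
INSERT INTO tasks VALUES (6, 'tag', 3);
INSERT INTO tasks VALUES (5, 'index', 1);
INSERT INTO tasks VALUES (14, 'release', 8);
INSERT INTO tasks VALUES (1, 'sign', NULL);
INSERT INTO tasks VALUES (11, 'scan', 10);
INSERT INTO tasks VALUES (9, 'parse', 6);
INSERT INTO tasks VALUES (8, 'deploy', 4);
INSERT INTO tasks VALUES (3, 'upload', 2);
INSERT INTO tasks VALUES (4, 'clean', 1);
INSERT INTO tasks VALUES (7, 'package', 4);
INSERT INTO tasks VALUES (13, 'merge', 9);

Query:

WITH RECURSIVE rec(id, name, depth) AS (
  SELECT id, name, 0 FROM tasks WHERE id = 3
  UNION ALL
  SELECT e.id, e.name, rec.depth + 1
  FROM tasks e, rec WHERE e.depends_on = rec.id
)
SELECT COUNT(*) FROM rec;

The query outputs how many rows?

Base: id=3 (upload) at depth 0.
Iteration 1: rows with depends_on in {3} -> tag (id 6, depth 1).
Iteration 2: rows with depends_on in {6} -> parse (id 9, depth 2), notify (id 10, depth 2).
Iteration 3: rows with depends_on in {9,10} -> scan (id 11, depth 3), compress (id 12, depth 3), merge (id 13, depth 3).
Iteration 4: no rows with depends_on in {11,12,13}; recursion stops.
Total rows emitted: 7.

7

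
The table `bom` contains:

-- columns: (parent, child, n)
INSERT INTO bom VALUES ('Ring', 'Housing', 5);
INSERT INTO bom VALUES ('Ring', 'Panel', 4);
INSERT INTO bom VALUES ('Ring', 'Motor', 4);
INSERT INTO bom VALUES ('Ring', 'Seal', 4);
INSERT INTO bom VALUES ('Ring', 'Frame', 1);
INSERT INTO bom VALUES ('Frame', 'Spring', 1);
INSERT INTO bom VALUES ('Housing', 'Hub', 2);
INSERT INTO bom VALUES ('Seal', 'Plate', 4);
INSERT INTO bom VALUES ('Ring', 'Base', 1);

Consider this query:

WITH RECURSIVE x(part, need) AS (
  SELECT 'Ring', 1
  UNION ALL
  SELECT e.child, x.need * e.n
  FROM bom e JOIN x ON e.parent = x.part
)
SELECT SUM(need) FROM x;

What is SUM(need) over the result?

Base: (Ring, need=1).
Iteration 1: components of {Ring} -> Base = 1*1 = 1, Frame = 1*1 = 1, Housing = 1*5 = 5, Motor = 1*4 = 4, Panel = 1*4 = 4, Seal = 1*4 = 4.
Iteration 2: components of {Base,Frame,Housing,Motor,Panel,Seal} -> Hub = 5*2 = 10, Plate = 4*4 = 16, Spring = 1*1 = 1.
Iteration 3: no further components; recursion stops.
SUM(need) = 1 + 5 + 4 + 4 + 4 + 1 + 1 + 10 + 16 + 1 = 47.

47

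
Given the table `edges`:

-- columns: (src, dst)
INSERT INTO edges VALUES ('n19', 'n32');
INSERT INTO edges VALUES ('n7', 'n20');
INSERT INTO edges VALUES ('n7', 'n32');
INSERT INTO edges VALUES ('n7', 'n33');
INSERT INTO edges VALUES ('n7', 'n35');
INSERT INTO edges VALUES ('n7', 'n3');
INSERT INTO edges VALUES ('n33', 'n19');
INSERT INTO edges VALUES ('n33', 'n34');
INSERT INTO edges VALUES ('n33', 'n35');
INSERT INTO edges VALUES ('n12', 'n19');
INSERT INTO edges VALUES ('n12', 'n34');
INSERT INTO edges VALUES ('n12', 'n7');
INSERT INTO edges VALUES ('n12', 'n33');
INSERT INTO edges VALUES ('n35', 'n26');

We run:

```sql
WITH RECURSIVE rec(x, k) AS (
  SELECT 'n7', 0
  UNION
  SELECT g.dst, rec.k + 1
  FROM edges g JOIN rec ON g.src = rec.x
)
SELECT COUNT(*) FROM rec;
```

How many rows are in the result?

Base: (n7, k=0).
Iteration 1: edges from {n7} -> (n20, k=1), (n3, k=1), (n32, k=1), (n33, k=1), (n35, k=1).
Iteration 2: edges from {n20,n3,n32,n33,n35} -> (n19, k=2), (n26, k=2), (n34, k=2), (n35, k=2).
Iteration 3: edges from {n19,n26,n34,n35} -> (n26, k=3), (n32, k=3).
Iteration 4: no outgoing edges from {n26,n32}; recursion stops.
Total rows emitted: 12.

12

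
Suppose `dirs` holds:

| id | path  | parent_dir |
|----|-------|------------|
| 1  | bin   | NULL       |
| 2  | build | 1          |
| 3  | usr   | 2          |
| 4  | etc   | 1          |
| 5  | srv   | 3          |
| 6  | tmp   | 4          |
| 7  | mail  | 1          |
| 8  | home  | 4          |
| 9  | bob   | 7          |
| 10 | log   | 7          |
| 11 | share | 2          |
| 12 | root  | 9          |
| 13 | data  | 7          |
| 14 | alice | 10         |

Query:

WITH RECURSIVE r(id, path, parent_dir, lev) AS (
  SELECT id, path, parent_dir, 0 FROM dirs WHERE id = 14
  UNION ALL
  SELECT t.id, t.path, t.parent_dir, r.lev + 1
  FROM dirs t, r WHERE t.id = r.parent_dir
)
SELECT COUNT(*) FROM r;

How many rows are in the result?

Base: id=14 (alice), parent_dir=10, lev 0.
Iteration 1: join on id=10 -> log (id 10, parent_dir=7, lev 1).
Iteration 2: join on id=7 -> mail (id 7, parent_dir=1, lev 2).
Iteration 3: join on id=1 -> bin (id 1, parent_dir=NULL, lev 3).
Iteration 4: parent_dir is NULL; no match; recursion stops.
Total rows emitted: 4.

4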